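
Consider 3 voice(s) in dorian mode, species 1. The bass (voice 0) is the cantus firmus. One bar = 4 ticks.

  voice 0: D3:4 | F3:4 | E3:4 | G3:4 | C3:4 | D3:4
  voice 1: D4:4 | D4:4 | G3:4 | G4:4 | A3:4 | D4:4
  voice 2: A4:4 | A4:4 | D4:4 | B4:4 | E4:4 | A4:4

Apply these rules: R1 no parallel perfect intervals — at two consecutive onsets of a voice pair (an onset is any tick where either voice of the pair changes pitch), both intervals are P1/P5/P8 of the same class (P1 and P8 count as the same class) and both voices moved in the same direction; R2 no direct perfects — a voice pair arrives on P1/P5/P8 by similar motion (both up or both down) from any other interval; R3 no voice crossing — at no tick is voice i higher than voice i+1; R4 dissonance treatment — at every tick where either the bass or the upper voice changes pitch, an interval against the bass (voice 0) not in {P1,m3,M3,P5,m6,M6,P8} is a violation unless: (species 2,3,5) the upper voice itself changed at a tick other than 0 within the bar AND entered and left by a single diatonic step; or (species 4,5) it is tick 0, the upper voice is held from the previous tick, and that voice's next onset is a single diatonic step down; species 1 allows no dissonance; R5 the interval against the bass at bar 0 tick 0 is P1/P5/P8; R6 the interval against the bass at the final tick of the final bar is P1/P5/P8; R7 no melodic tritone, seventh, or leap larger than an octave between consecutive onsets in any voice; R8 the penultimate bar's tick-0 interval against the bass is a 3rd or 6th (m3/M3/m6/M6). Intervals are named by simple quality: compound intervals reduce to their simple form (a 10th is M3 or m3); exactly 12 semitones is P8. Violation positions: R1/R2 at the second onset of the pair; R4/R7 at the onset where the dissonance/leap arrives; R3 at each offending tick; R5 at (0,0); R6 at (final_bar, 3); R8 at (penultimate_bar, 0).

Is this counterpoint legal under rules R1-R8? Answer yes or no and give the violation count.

No (8 violations)

bar 0: v0=D3 v1=D4 v2=A4 (P5)
bar 1: v0=F3 v1=D4 v2=A4 (M3)
bar 2: v0=E3 v1=G3 v2=D4 (m7)
bar 3: v0=G3 v1=G4 v2=B4 (M3)
bar 4: v0=C3 v1=A3 v2=E4 (M3)
bar 5: v0=D3 v1=D4 v2=A4 (P5)
  R1 @ bar2.0: D4/A4 P5 -> G3/D4 P5 similar
  R4 @ bar2.0: E3/D4 m7 untreated
  R2 @ bar3.0: E3/G3 m3 -> G3/G4 P8 similar
  R2 @ bar4.0: G4/B4 M3 -> A3/E4 P5 similar
  R7 @ bar4.0: G4->A3 leap 10st
  R1 @ bar5.0: A3/E4 P5 -> D4/A4 P5 similar
  R2 @ bar5.0: C3/A3 M6 -> D3/D4 P8 similar
  R2 @ bar5.0: C3/E4 M3 -> D3/A4 P5 similar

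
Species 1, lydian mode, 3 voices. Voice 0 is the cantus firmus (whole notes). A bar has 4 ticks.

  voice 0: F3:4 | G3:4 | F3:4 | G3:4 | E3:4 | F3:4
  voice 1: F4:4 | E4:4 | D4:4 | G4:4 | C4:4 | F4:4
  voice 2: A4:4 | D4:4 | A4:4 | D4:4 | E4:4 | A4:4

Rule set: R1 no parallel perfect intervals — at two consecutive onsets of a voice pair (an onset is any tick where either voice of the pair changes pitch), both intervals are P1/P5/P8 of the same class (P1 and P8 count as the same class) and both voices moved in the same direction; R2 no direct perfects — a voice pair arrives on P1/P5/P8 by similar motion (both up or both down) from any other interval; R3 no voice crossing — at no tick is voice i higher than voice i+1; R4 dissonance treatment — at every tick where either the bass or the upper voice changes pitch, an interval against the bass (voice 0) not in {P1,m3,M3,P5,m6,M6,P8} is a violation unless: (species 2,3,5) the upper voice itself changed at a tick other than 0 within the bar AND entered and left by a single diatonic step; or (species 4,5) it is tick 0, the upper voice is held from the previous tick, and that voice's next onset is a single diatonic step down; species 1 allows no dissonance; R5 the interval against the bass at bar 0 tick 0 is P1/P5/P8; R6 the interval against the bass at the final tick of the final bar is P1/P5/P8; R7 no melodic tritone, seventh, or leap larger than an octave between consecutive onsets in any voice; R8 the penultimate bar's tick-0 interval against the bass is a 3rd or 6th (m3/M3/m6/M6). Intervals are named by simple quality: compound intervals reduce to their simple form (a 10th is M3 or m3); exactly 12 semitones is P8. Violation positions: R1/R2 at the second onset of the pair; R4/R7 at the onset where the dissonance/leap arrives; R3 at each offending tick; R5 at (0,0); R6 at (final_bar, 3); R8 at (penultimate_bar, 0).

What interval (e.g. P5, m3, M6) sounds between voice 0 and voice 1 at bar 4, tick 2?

voice 0=E3 voice 1=C4 -> m6

m6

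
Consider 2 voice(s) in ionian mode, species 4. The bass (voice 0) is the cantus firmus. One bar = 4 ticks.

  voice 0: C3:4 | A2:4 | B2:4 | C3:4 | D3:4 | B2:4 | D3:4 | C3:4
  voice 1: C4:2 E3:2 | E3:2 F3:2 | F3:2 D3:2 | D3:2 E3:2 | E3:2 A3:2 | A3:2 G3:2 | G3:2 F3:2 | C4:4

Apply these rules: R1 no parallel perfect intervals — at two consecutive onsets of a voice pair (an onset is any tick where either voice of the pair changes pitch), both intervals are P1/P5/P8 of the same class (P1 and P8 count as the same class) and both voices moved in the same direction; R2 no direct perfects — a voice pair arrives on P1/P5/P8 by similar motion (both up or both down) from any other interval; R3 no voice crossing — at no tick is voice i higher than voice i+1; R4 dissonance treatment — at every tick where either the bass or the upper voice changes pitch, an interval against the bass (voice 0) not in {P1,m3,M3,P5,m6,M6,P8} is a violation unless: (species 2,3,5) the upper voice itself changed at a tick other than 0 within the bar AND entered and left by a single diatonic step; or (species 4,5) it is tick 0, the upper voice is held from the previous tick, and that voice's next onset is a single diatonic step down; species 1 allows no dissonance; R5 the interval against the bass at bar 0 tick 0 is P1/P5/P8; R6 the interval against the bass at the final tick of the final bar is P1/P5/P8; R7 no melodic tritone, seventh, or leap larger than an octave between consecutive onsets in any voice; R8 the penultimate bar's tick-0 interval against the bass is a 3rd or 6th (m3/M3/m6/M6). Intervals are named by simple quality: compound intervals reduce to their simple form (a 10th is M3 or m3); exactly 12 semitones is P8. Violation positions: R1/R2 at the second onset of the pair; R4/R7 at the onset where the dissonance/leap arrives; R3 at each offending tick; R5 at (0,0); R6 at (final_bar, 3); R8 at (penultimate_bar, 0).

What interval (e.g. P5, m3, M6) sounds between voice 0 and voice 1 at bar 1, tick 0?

P5

voice 0=A2 voice 1=E3 -> P5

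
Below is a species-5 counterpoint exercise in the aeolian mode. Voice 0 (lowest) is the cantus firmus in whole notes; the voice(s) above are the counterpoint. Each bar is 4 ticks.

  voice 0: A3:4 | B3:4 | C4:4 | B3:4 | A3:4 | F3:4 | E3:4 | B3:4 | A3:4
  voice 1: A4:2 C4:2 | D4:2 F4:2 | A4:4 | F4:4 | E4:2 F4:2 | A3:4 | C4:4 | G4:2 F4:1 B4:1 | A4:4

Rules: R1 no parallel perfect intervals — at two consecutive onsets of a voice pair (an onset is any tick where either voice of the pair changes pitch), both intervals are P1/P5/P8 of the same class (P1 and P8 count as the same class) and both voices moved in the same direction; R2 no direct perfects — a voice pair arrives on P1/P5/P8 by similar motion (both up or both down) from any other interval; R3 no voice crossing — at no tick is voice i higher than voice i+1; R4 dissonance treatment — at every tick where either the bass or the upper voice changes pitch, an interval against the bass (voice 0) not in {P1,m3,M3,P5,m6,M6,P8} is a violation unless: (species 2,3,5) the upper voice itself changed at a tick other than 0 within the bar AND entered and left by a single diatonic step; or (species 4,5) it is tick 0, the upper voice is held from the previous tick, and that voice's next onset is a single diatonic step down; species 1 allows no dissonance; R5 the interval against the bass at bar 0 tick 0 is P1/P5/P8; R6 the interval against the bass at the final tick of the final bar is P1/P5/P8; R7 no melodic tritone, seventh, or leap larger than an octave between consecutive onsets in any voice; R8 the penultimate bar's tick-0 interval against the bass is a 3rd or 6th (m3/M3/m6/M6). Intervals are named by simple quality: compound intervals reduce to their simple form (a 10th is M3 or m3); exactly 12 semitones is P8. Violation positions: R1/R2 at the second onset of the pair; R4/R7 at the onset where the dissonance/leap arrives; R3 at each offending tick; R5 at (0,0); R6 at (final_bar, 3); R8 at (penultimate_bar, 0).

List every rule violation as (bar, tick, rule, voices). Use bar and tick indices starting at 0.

bar 0: v0=A3 v1=A4 downbeat P8
bar 1: v0=B3 v1=D4 downbeat m3
bar 2: v0=C4 v1=A4 downbeat M6
bar 3: v0=B3 v1=F4 downbeat TT
bar 4: v0=A3 v1=E4 downbeat P5
bar 5: v0=F3 v1=A3 downbeat M3
bar 6: v0=E3 v1=C4 downbeat m6
bar 7: v0=B3 v1=G4 downbeat m6
bar 8: v0=A3 v1=A4 downbeat P8
  -> R4 @ bar 1 tick 2 v(0, 1): B3/F4 TT untreated
  -> R4 @ bar 3 tick 0 v(0, 1): B3/F4 TT untreated
  -> R2 @ bar 4 tick 0 v(0, 1): B3/F4 TT -> A3/E4 P5 similar
  -> R4 @ bar 7 tick 2 v(0, 1): B3/F4 TT untreated
  -> R7 @ bar 7 tick 3 v(1,): F4->B4 leap 6st
  -> R1 @ bar 8 tick 0 v(0, 1): B3/B4 P8 -> A3/A4 P8 similar

(1, 2, R4, (0, 1))
(3, 0, R4, (0, 1))
(4, 0, R2, (0, 1))
(7, 2, R4, (0, 1))
(7, 3, R7, (1,))
(8, 0, R1, (0, 1))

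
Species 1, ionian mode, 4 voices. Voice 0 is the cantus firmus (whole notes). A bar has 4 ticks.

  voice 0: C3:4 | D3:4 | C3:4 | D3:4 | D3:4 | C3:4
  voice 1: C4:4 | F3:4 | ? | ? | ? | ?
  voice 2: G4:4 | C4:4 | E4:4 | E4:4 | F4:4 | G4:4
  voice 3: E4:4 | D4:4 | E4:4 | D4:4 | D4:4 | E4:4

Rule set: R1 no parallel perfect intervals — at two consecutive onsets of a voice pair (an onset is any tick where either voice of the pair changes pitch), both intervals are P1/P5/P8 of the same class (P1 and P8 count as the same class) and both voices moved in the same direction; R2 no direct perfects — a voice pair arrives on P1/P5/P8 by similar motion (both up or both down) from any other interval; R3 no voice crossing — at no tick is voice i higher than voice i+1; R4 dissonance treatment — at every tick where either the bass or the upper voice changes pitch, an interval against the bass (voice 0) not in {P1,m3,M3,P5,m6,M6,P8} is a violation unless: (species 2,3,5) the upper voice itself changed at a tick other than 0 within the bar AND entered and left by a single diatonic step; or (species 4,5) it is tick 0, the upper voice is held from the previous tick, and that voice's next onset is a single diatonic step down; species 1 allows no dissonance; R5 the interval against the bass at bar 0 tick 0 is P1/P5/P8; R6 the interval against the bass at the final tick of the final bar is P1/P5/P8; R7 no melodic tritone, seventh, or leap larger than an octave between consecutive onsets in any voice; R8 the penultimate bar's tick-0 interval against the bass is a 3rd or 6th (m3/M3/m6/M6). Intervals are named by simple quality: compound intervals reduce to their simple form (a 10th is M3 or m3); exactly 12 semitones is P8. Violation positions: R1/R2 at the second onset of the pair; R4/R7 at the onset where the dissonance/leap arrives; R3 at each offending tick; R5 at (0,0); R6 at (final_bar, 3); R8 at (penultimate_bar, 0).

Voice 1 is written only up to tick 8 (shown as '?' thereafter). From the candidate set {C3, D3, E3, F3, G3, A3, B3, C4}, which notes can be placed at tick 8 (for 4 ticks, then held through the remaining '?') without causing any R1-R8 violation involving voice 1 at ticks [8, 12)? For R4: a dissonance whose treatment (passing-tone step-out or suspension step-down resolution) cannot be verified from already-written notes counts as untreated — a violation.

{C4, E3, G3}

C3: violates R2
D3: violates R4
E3: legal
F3: violates R4
G3: legal
A3: violates R1,R2
B3: violates R4,R7
C4: legal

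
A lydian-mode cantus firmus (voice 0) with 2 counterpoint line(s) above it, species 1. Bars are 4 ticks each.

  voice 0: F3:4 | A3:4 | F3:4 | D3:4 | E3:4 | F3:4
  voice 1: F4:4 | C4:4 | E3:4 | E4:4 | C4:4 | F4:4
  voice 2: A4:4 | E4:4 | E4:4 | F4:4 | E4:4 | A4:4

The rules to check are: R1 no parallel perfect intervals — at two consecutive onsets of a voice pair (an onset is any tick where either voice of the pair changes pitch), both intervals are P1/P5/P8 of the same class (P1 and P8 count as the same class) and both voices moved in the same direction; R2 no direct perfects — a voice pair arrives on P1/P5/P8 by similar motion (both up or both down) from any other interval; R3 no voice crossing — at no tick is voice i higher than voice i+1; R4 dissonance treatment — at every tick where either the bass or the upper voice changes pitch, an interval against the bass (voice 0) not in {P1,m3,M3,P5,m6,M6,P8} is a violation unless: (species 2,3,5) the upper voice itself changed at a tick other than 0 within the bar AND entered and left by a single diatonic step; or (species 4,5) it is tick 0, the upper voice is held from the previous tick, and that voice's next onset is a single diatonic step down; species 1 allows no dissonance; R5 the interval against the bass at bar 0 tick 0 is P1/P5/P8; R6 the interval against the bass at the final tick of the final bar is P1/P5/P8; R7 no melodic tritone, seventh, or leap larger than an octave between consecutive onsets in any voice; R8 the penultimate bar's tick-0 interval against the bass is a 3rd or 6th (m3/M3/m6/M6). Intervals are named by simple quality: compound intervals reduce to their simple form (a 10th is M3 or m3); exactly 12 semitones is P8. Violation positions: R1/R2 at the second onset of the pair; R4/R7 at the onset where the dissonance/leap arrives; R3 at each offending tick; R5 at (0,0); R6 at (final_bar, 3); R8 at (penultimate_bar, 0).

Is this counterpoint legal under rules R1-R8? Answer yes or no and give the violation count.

No (11 violations)

bar 0: v0=F3 v1=F4 v2=A4 (M3)
bar 1: v0=A3 v1=C4 v2=E4 (P5)
bar 2: v0=F3 v1=E3 v2=E4 (M7)
bar 3: v0=D3 v1=E4 v2=F4 (m3)
bar 4: v0=E3 v1=C4 v2=E4 (P8)
bar 5: v0=F3 v1=F4 v2=A4 (M3)
  R5 @ bar0.0: opens on M3
  R3 @ bar2.0: F3 above E3
  R4 @ bar2.0: F3/E3 m2 untreated
  R4 @ bar2.0: F3/E4 M7 untreated
  R3 @ bar2.1: F3 above E3
  R3 @ bar2.2: F3 above E3
  R3 @ bar2.3: F3 above E3
  R4 @ bar3.0: D3/E4 M2 untreated
  R8 @ bar4.0: penult P8 not 3rd/6th
  R2 @ bar5.0: E3/C4 m6 -> F3/F4 P8 similar
  R6 @ bar5.3: closes on M3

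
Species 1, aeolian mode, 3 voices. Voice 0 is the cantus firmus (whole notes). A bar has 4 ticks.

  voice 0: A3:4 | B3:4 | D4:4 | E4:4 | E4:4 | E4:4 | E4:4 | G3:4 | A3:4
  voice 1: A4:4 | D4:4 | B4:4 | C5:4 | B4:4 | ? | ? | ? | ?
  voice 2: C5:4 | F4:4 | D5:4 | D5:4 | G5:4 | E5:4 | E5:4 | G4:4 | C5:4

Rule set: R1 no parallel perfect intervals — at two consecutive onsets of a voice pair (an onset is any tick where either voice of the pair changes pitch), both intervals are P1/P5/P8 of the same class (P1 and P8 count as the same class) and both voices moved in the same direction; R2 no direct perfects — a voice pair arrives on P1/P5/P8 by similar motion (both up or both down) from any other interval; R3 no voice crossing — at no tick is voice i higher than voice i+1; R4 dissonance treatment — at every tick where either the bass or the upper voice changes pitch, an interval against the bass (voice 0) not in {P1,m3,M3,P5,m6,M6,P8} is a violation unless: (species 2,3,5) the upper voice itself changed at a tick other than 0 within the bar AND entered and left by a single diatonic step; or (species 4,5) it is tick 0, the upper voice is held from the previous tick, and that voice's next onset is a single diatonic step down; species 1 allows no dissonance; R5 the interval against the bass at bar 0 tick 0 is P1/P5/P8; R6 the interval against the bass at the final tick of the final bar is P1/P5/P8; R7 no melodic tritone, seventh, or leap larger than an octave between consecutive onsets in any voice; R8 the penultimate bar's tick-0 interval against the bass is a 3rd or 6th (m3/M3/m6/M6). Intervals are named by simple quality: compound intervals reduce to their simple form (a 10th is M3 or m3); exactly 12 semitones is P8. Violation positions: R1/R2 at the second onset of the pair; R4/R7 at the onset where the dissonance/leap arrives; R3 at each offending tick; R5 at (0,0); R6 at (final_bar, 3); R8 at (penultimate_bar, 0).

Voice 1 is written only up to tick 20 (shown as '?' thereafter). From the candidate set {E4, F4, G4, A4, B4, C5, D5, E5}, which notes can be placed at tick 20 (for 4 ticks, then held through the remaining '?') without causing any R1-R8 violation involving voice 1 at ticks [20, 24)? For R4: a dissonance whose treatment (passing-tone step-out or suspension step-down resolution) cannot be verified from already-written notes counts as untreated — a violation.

{B4, C5, E5, G4}

E4: violates R2
F4: violates R4,R7
G4: legal
A4: violates R2,R4
B4: legal
C5: legal
D5: violates R4
E5: legal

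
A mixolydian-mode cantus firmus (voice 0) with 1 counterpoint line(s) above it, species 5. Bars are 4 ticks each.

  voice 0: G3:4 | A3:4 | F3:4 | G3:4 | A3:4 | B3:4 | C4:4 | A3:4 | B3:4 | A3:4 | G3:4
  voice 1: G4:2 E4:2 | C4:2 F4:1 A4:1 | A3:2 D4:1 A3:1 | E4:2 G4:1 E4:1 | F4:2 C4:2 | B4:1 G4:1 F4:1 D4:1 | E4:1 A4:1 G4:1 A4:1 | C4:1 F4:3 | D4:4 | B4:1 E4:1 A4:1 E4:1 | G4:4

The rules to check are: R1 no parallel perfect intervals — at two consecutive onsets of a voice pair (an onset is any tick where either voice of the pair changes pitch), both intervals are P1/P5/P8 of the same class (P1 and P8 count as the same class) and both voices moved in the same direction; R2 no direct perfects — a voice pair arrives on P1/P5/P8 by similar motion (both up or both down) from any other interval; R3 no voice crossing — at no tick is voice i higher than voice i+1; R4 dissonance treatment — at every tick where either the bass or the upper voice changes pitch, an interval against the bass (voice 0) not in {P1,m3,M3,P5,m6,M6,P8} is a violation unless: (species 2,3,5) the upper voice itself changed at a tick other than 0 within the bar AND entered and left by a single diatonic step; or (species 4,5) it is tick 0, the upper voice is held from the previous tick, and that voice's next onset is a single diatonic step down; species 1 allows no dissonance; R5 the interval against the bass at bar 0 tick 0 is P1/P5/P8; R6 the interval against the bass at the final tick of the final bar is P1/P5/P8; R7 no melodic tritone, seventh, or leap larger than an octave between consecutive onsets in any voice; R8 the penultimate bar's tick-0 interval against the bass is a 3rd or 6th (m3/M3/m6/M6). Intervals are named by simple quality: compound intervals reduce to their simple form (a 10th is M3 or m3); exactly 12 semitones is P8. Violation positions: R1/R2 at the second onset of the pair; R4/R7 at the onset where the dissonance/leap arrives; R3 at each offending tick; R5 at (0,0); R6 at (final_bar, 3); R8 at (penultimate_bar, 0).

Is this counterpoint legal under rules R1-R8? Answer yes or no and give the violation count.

bar 0: v0=G3 v1=G4 (P8)
bar 1: v0=A3 v1=C4 (m3)
bar 2: v0=F3 v1=A3 (M3)
bar 3: v0=G3 v1=E4 (M6)
bar 4: v0=A3 v1=F4 (m6)
bar 5: v0=B3 v1=B4 (P8)
bar 6: v0=C4 v1=E4 (M3)
bar 7: v0=A3 v1=C4 (m3)
bar 8: v0=B3 v1=D4 (m3)
bar 9: v0=A3 v1=B4 (M2)
bar 10: v0=G3 v1=G4 (P8)
  R2 @ bar5.0: A3/C4 m3 -> B3/B4 P8 similar
  R7 @ bar5.0: C4->B4 leap 11st
  R4 @ bar5.2: B3/F4 TT untreated
  R4 @ bar9.0: A3/B4 M2 untreated
  R8 @ bar9.0: penult M2 not 3rd/6th

No (5 violations)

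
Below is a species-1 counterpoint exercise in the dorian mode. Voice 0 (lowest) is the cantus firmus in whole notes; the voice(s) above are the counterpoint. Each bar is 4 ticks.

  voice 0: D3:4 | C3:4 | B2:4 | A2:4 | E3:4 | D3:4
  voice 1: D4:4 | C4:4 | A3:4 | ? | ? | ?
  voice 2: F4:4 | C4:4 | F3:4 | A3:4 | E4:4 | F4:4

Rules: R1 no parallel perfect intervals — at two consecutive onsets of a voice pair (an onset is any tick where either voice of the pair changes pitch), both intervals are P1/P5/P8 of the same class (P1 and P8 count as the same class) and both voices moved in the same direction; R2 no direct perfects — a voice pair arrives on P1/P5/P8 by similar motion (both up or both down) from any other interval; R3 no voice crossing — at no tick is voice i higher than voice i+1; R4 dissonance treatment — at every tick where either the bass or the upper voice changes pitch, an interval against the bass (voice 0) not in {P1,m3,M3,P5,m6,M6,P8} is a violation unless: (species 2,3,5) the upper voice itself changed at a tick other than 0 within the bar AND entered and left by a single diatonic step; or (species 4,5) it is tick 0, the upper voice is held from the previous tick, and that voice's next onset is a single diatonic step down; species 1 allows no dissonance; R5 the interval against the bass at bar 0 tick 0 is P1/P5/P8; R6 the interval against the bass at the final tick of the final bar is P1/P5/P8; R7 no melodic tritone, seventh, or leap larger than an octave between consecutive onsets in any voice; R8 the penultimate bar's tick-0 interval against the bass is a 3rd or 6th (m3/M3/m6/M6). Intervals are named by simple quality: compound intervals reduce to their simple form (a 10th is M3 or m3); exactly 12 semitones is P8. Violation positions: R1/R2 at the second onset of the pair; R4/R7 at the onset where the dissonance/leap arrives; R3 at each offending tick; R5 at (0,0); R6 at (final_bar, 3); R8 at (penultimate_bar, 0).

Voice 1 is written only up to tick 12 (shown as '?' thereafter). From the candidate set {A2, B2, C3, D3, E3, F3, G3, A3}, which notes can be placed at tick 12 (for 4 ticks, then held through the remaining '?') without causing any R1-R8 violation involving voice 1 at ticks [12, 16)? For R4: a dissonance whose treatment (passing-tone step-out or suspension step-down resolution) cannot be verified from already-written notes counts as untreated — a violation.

{A3, C3, F3}

A2: violates R2
B2: violates R4,R7
C3: legal
D3: violates R4
E3: violates R2
F3: legal
G3: violates R4
A3: legal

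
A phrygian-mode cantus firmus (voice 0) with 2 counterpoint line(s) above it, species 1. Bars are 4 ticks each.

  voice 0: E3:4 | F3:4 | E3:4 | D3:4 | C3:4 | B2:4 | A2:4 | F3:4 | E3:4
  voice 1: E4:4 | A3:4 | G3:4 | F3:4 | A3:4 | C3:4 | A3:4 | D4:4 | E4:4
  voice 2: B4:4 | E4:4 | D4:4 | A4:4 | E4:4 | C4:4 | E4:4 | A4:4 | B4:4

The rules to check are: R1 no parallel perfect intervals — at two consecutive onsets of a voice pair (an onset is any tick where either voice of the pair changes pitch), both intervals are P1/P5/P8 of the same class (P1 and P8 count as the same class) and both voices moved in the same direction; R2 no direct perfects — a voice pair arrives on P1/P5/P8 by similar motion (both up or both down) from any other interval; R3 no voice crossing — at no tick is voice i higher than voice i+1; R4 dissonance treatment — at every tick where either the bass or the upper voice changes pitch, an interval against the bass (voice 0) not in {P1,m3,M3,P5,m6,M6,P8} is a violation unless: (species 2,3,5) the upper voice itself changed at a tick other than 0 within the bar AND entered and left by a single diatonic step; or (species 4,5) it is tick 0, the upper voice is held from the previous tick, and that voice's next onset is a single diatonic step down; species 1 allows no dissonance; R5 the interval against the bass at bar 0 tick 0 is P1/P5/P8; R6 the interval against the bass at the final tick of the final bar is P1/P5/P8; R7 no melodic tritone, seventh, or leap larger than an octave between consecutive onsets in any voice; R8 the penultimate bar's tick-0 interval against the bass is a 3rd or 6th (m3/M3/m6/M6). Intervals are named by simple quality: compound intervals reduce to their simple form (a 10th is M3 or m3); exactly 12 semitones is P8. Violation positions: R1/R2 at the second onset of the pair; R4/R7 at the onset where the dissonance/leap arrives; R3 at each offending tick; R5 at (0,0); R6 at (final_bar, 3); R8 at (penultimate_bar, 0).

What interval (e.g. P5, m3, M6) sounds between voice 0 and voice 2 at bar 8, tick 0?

P5

voice 0=E3 voice 2=B4 -> P5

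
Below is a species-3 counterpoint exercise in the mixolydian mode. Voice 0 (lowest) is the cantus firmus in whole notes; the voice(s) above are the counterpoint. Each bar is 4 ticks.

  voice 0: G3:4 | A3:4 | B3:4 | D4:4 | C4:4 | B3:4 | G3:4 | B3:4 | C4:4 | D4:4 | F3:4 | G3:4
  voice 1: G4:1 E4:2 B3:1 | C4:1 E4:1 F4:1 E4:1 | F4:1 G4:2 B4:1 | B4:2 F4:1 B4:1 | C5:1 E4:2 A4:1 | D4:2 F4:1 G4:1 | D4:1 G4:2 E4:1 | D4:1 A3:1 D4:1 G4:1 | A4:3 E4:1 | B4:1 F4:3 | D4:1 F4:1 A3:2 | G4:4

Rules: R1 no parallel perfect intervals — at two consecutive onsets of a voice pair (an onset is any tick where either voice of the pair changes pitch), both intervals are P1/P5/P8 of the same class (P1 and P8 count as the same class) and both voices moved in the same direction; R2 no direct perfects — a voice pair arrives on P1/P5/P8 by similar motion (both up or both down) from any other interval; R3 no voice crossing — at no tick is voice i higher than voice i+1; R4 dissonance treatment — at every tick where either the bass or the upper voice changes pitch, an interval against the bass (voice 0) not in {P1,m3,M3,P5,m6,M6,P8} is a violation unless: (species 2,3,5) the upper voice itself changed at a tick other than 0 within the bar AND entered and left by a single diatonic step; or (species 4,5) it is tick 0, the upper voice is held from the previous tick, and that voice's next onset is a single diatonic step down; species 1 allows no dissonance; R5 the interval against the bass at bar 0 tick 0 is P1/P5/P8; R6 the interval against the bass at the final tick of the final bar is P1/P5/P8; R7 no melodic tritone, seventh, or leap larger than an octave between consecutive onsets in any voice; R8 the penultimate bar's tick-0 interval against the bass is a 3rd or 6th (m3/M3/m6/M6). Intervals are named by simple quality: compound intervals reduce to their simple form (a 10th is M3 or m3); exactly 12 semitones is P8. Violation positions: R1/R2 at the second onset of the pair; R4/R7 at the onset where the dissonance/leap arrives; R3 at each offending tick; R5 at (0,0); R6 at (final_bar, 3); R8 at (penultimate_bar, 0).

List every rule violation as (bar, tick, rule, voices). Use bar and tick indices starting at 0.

(2, 0, R4, (0, 1))
(3, 2, R7, (1,))
(3, 3, R7, (1,))
(5, 2, R4, (0, 1))
(6, 0, R2, (0, 1))
(7, 1, R3, (0, 1))
(7, 1, R4, (0, 1))
(9, 1, R7, (1,))
(11, 0, R2, (0, 1))
(11, 0, R7, (1,))

bar 0: v0=G3 v1=G4 downbeat P8
bar 1: v0=A3 v1=C4 downbeat m3
bar 2: v0=B3 v1=F4 downbeat TT
bar 3: v0=D4 v1=B4 downbeat M6
bar 4: v0=C4 v1=C5 downbeat P8
bar 5: v0=B3 v1=D4 downbeat m3
bar 6: v0=G3 v1=D4 downbeat P5
bar 7: v0=B3 v1=D4 downbeat m3
bar 8: v0=C4 v1=A4 downbeat M6
bar 9: v0=D4 v1=B4 downbeat M6
bar 10: v0=F3 v1=D4 downbeat M6
bar 11: v0=G3 v1=G4 downbeat P8
  -> R4 @ bar 2 tick 0 v(0, 1): B3/F4 TT untreated
  -> R7 @ bar 3 tick 2 v(1,): B4->F4 leap 6st
  -> R7 @ bar 3 tick 3 v(1,): F4->B4 leap 6st
  -> R4 @ bar 5 tick 2 v(0, 1): B3/F4 TT untreated
  -> R2 @ bar 6 tick 0 v(0, 1): B3/G4 m6 -> G3/D4 P5 similar
  -> R3 @ bar 7 tick 1 v(0, 1): B3 above A3
  -> R4 @ bar 7 tick 1 v(0, 1): B3/A3 M2 untreated
  -> R7 @ bar 9 tick 1 v(1,): B4->F4 leap 6st
  -> R2 @ bar 11 tick 0 v(0, 1): F3/A3 M3 -> G3/G4 P8 similar
  -> R7 @ bar 11 tick 0 v(1,): A3->G4 leap 10st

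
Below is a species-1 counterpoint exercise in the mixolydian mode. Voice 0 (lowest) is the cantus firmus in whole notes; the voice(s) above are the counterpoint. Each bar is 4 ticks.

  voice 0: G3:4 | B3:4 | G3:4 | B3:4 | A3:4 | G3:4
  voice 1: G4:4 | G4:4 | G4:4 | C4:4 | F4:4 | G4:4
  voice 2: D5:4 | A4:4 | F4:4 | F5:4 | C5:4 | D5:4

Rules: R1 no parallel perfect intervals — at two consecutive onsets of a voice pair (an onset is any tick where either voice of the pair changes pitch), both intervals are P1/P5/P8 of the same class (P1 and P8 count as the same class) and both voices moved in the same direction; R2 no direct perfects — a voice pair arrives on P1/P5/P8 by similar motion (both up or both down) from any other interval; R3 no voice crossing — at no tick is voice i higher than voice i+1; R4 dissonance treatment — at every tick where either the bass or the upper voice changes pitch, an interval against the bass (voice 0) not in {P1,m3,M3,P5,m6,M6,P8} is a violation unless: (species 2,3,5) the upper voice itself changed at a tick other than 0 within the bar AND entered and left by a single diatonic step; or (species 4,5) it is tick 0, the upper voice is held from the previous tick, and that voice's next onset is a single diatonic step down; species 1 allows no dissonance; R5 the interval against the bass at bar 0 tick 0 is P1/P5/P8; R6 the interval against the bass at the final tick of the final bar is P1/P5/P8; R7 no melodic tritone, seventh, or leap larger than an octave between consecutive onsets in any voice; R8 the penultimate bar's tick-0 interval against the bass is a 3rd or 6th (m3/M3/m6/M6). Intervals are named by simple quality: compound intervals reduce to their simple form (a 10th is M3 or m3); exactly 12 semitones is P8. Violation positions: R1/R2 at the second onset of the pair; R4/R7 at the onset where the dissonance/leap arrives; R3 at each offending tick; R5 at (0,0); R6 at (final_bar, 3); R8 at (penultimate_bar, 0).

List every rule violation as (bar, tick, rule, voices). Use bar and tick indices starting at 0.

(1, 0, R4, (0, 2))
(2, 0, R3, (1, 2))
(2, 0, R4, (0, 2))
(2, 1, R3, (1, 2))
(2, 2, R3, (1, 2))
(2, 3, R3, (1, 2))
(3, 0, R4, (0, 1))
(3, 0, R4, (0, 2))
(5, 0, R1, (1, 2))

bar 0: v0=G3 v1=G4 v2=D5 downbeat P5
bar 1: v0=B3 v1=G4 v2=A4 downbeat m7
bar 2: v0=G3 v1=G4 v2=F4 downbeat m7
bar 3: v0=B3 v1=C4 v2=F5 downbeat TT
bar 4: v0=A3 v1=F4 v2=C5 downbeat m3
bar 5: v0=G3 v1=G4 v2=D5 downbeat P5
  -> R4 @ bar 1 tick 0 v(0, 2): B3/A4 m7 untreated
  -> R3 @ bar 2 tick 0 v(1, 2): G4 above F4
  -> R4 @ bar 2 tick 0 v(0, 2): G3/F4 m7 untreated
  -> R3 @ bar 2 tick 1 v(1, 2): G4 above F4
  -> R3 @ bar 2 tick 2 v(1, 2): G4 above F4
  -> R3 @ bar 2 tick 3 v(1, 2): G4 above F4
  -> R4 @ bar 3 tick 0 v(0, 1): B3/C4 m2 untreated
  -> R4 @ bar 3 tick 0 v(0, 2): B3/F5 TT untreated
  -> R1 @ bar 5 tick 0 v(1, 2): F4/C5 P5 -> G4/D5 P5 similar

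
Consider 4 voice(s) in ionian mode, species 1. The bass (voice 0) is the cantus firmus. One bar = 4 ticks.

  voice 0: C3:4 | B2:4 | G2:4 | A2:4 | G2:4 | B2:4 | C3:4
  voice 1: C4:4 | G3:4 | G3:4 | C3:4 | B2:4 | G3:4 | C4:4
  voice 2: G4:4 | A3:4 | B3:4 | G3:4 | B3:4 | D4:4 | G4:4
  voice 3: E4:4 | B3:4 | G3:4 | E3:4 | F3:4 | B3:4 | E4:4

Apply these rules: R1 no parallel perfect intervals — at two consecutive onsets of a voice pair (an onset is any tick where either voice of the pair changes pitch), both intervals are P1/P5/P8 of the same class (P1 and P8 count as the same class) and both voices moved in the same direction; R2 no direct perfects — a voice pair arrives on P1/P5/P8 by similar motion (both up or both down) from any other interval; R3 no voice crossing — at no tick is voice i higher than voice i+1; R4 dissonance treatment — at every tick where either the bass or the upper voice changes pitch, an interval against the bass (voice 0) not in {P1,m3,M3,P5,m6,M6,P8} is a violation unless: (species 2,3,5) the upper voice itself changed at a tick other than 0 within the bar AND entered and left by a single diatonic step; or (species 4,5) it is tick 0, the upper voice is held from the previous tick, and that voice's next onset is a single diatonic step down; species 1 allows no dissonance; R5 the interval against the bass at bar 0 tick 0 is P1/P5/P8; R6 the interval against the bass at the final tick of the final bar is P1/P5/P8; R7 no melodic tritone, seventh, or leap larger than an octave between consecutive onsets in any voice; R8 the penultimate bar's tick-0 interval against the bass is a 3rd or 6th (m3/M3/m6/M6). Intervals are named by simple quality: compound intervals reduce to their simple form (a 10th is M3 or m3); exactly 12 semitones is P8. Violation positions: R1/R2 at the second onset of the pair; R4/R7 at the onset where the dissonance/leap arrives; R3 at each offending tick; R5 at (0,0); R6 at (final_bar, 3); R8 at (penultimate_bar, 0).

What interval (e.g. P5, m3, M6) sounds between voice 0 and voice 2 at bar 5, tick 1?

voice 0=B2 voice 2=D4 -> m3

m3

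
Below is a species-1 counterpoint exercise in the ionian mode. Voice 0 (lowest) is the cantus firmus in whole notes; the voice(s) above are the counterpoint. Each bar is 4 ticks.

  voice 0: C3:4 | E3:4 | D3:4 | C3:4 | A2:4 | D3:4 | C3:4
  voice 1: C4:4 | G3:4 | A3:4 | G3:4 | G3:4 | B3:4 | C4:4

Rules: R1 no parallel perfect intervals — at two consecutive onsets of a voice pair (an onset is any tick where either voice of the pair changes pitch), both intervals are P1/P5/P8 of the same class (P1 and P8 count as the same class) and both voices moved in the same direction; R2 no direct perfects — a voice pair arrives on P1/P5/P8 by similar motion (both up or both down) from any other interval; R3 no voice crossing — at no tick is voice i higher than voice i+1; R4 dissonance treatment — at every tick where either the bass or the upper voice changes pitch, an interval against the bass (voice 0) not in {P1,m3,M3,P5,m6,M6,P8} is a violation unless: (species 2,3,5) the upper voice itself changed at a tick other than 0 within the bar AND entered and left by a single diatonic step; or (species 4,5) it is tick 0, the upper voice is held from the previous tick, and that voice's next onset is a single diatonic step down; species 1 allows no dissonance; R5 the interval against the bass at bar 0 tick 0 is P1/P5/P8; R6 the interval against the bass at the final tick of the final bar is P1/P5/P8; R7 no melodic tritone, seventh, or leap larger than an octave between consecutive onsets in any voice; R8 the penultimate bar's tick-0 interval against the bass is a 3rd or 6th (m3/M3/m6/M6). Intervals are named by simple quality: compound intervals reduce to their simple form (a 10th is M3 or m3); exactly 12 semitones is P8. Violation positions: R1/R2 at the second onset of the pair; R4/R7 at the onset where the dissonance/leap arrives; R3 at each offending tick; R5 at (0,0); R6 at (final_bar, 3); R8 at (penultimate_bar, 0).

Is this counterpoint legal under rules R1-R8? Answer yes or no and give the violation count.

bar 0: v0=C3 v1=C4 (P8)
bar 1: v0=E3 v1=G3 (m3)
bar 2: v0=D3 v1=A3 (P5)
bar 3: v0=C3 v1=G3 (P5)
bar 4: v0=A2 v1=G3 (m7)
bar 5: v0=D3 v1=B3 (M6)
bar 6: v0=C3 v1=C4 (P8)
  R1 @ bar3.0: D3/A3 P5 -> C3/G3 P5 similar
  R4 @ bar4.0: A2/G3 m7 untreated

No (2 violations)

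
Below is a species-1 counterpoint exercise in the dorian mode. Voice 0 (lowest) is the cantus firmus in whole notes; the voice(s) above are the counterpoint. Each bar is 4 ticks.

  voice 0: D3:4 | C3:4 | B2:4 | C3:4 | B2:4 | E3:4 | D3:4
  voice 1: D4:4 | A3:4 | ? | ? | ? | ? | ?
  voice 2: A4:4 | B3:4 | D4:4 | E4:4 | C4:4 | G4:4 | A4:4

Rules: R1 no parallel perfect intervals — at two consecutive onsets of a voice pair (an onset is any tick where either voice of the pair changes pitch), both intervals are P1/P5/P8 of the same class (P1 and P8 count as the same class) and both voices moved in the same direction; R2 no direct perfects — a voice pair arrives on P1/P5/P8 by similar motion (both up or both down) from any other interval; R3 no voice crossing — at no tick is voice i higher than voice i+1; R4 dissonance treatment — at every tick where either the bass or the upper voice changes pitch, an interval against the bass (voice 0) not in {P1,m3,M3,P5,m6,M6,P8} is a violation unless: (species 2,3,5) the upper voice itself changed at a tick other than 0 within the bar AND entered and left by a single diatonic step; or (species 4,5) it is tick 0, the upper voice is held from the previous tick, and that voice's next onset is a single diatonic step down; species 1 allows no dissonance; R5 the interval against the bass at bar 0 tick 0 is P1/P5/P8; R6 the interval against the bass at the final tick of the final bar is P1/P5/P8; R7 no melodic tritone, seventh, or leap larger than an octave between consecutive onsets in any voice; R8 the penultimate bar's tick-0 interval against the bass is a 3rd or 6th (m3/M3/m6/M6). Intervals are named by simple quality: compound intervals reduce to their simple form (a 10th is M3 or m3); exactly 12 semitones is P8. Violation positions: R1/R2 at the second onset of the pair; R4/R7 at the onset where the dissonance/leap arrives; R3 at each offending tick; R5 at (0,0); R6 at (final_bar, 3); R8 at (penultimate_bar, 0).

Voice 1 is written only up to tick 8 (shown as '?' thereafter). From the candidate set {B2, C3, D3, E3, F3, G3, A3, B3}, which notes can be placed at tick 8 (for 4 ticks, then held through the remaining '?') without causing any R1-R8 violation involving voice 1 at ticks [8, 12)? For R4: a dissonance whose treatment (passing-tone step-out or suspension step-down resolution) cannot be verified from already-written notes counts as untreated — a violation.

{B3, D3, G3}

B2: violates R2,R7
C3: violates R4
D3: legal
E3: violates R4
F3: violates R4
G3: legal
A3: violates R4
B3: legal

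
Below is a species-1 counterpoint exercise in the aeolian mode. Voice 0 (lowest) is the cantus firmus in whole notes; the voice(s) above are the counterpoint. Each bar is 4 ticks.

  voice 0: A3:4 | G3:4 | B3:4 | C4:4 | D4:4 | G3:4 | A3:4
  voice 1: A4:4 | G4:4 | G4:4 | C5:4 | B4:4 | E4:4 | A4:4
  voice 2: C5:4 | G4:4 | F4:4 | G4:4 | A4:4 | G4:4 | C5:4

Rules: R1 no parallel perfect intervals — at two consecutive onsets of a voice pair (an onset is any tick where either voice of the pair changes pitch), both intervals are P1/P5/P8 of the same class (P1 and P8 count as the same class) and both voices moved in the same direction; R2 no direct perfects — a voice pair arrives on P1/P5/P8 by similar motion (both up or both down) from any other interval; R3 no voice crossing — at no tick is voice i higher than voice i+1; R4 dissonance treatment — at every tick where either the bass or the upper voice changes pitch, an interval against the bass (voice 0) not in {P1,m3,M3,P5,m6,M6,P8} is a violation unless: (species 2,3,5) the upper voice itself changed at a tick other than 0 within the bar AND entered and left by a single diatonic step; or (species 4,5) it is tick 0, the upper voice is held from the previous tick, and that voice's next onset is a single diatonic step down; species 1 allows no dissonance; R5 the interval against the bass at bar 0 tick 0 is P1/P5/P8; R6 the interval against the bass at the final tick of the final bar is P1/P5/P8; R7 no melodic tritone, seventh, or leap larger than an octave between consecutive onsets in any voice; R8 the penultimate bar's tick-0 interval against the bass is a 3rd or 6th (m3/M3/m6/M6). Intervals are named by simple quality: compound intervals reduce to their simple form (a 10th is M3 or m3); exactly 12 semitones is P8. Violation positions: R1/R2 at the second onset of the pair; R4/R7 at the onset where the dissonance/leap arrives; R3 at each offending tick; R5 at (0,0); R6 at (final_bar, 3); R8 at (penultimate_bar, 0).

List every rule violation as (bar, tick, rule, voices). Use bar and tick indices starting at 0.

(0, 0, R5, (0, 2))
(1, 0, R1, (0, 1))
(1, 0, R2, (0, 2))
(1, 0, R2, (1, 2))
(2, 0, R3, (1, 2))
(2, 0, R4, (0, 2))
(2, 1, R3, (1, 2))
(2, 2, R3, (1, 2))
(2, 3, R3, (1, 2))
(3, 0, R2, (0, 1))
(3, 0, R2, (0, 2))
(3, 0, R3, (1, 2))
(3, 1, R3, (1, 2))
(3, 2, R3, (1, 2))
(3, 3, R3, (1, 2))
(4, 0, R1, (0, 2))
(4, 0, R3, (1, 2))
(4, 1, R3, (1, 2))
(4, 2, R3, (1, 2))
(4, 3, R3, (1, 2))
(5, 0, R2, (0, 2))
(5, 0, R8, (0, 2))
(6, 0, R2, (0, 1))
(6, 3, R6, (0, 2))

bar 0: v0=A3 v1=A4 v2=C5 downbeat m3
bar 1: v0=G3 v1=G4 v2=G4 downbeat P8
bar 2: v0=B3 v1=G4 v2=F4 downbeat TT
bar 3: v0=C4 v1=C5 v2=G4 downbeat P5
bar 4: v0=D4 v1=B4 v2=A4 downbeat P5
bar 5: v0=G3 v1=E4 v2=G4 downbeat P8
bar 6: v0=A3 v1=A4 v2=C5 downbeat m3
  -> R5 @ bar 0 tick 0 v(0, 2): opens on m3
  -> R1 @ bar 1 tick 0 v(0, 1): A3/A4 P8 -> G3/G4 P8 similar
  -> R2 @ bar 1 tick 0 v(0, 2): A3/C5 m3 -> G3/G4 P8 similar
  -> R2 @ bar 1 tick 0 v(1, 2): A4/C5 m3 -> G4/G4 P1 similar
  -> R3 @ bar 2 tick 0 v(1, 2): G4 above F4
  -> R4 @ bar 2 tick 0 v(0, 2): B3/F4 TT untreated
  -> R3 @ bar 2 tick 1 v(1, 2): G4 above F4
  -> R3 @ bar 2 tick 2 v(1, 2): G4 above F4
  -> R3 @ bar 2 tick 3 v(1, 2): G4 above F4
  -> R2 @ bar 3 tick 0 v(0, 1): B3/G4 m6 -> C4/C5 P8 similar
  -> R2 @ bar 3 tick 0 v(0, 2): B3/F4 TT -> C4/G4 P5 similar
  -> R3 @ bar 3 tick 0 v(1, 2): C5 above G4
  -> R3 @ bar 3 tick 1 v(1, 2): C5 above G4
  -> R3 @ bar 3 tick 2 v(1, 2): C5 above G4
  -> R3 @ bar 3 tick 3 v(1, 2): C5 above G4
  -> R1 @ bar 4 tick 0 v(0, 2): C4/G4 P5 -> D4/A4 P5 similar
  -> R3 @ bar 4 tick 0 v(1, 2): B4 above A4
  -> R3 @ bar 4 tick 1 v(1, 2): B4 above A4
  -> R3 @ bar 4 tick 2 v(1, 2): B4 above A4
  -> R3 @ bar 4 tick 3 v(1, 2): B4 above A4
  -> R2 @ bar 5 tick 0 v(0, 2): D4/A4 P5 -> G3/G4 P8 similar
  -> R8 @ bar 5 tick 0 v(0, 2): penult P8 not 3rd/6th
  -> R2 @ bar 6 tick 0 v(0, 1): G3/E4 M6 -> A3/A4 P8 similar
  -> R6 @ bar 6 tick 3 v(0, 2): closes on m3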